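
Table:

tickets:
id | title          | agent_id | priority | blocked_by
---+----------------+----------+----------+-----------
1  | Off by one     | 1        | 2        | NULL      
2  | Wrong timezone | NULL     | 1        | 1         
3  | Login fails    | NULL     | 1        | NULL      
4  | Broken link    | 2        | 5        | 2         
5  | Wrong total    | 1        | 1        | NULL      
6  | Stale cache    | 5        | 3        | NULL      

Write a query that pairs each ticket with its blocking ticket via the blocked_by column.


This is a self-join: tickets is joined to a second copy of itself, matching each row's blocked_by to another row's id. Use LEFT JOIN so rows with blocked_by=NULL are kept.
  - ticket 1 (Off by one): blocked_by=NULL -> NULL
  - ticket 2 (Wrong timezone): blocked_by=1 -> Off by one
  - ticket 3 (Login fails): blocked_by=NULL -> NULL
  - ticket 4 (Broken link): blocked_by=2 -> Wrong timezone
  - ticket 5 (Wrong total): blocked_by=NULL -> NULL
  - ticket 6 (Stale cache): blocked_by=NULL -> NULL

SQL:
SELECT a.title AS item, b.title AS blocked_by
FROM tickets a
LEFT JOIN tickets b ON a.blocked_by = b.id

Result:
item           | blocked_by    
---------------+---------------
Off by one     | NULL          
Wrong timezone | Off by one    
Login fails    | NULL          
Broken link    | Wrong timezone
Wrong total    | NULL          
Stale cache    | NULL          


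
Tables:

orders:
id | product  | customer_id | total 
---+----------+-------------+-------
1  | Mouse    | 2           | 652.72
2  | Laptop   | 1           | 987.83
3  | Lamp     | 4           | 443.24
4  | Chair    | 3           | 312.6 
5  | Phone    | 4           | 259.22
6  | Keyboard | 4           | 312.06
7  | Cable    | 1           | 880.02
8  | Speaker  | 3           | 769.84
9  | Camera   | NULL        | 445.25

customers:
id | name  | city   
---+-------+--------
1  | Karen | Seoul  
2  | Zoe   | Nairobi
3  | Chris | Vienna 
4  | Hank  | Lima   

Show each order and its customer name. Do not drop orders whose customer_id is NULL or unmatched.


LEFT JOIN keeps every row from orders (the left table); where customer_id has no match in customers, the customer columns become NULL. Walk through each order:
  - order 1 (Mouse): customer_id=2 -> matches Zoe
  - order 2 (Laptop): customer_id=1 -> matches Karen
  - order 3 (Lamp): customer_id=4 -> matches Hank
  - order 4 (Chair): customer_id=3 -> matches Chris
  - order 5 (Phone): customer_id=4 -> matches Hank
  - order 6 (Keyboard): customer_id=4 -> matches Hank
  - order 7 (Cable): customer_id=1 -> matches Karen
  - order 8 (Speaker): customer_id=3 -> matches Chris
  - order 9 (Camera): customer_id=NULL, no match -> kept with NULL
All 9 rows appear; 1 has NULL customer.

SQL:
SELECT a.product, b.name AS customer
FROM orders a
LEFT JOIN customers b ON a.customer_id = b.id

Result:
product  | customer
---------+---------
Mouse    | Zoe     
Laptop   | Karen   
Lamp     | Hank    
Chair    | Chris   
Phone    | Hank    
Keyboard | Hank    
Cable    | Karen   
Speaker  | Chris   
Camera   | NULL    


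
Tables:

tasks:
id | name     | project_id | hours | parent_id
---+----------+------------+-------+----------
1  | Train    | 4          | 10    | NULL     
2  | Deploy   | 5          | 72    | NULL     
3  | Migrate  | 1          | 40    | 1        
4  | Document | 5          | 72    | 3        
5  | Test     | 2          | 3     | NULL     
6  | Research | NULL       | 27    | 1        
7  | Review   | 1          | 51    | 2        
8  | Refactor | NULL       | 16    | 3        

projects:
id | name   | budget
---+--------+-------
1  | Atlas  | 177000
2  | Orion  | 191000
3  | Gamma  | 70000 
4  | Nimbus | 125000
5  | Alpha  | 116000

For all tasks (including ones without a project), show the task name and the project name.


LEFT JOIN keeps every row from tasks (the left table); where project_id has no match in projects, the project columns become NULL. Walk through each task:
  - task 1 (Train): project_id=4 -> matches Nimbus
  - task 2 (Deploy): project_id=5 -> matches Alpha
  - task 3 (Migrate): project_id=1 -> matches Atlas
  - task 4 (Document): project_id=5 -> matches Alpha
  - task 5 (Test): project_id=2 -> matches Orion
  - task 6 (Research): project_id=NULL, no match -> kept with NULL
  - task 7 (Review): project_id=1 -> matches Atlas
  - task 8 (Refactor): project_id=NULL, no match -> kept with NULL
All 8 rows appear; 2 have NULL project.

SQL:
SELECT a.name, b.name AS project
FROM tasks a
LEFT JOIN projects b ON a.project_id = b.id

Result:
name     | project
---------+--------
Train    | Nimbus 
Deploy   | Alpha  
Migrate  | Atlas  
Document | Alpha  
Test     | Orion  
Research | NULL   
Review   | Atlas  
Refactor | NULL   


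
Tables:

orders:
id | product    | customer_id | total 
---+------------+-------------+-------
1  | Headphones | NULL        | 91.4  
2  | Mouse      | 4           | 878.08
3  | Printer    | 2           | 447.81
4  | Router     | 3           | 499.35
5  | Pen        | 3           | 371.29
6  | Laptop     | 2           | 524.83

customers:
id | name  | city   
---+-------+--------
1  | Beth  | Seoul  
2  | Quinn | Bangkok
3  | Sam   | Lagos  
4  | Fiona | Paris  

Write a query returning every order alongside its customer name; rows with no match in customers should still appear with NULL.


LEFT JOIN keeps every row from orders (the left table); where customer_id has no match in customers, the customer columns become NULL. Walk through each order:
  - order 1 (Headphones): customer_id=NULL, no match -> kept with NULL
  - order 2 (Mouse): customer_id=4 -> matches Fiona
  - order 3 (Printer): customer_id=2 -> matches Quinn
  - order 4 (Router): customer_id=3 -> matches Sam
  - order 5 (Pen): customer_id=3 -> matches Sam
  - order 6 (Laptop): customer_id=2 -> matches Quinn
All 6 rows appear; 1 has NULL customer.

SQL:
SELECT a.product, b.name AS customer
FROM orders a
LEFT JOIN customers b ON a.customer_id = b.id

Result:
product    | customer
-----------+---------
Headphones | NULL    
Mouse      | Fiona   
Printer    | Quinn   
Router     | Sam     
Pen        | Sam     
Laptop     | Quinn   


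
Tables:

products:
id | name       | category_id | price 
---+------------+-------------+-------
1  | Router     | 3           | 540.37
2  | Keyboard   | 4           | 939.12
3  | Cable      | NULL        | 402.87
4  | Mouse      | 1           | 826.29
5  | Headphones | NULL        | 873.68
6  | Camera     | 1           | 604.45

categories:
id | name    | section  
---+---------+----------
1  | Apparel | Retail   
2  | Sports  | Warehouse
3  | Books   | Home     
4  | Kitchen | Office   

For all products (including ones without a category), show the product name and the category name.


LEFT JOIN keeps every row from products (the left table); where category_id has no match in categories, the category columns become NULL. Walk through each product:
  - product 1 (Router): category_id=3 -> matches Books
  - product 2 (Keyboard): category_id=4 -> matches Kitchen
  - product 3 (Cable): category_id=NULL, no match -> kept with NULL
  - product 4 (Mouse): category_id=1 -> matches Apparel
  - product 5 (Headphones): category_id=NULL, no match -> kept with NULL
  - product 6 (Camera): category_id=1 -> matches Apparel
All 6 rows appear; 2 have NULL category.

SQL:
SELECT a.name, b.name AS category
FROM products a
LEFT JOIN categories b ON a.category_id = b.id

Result:
name       | category
-----------+---------
Router     | Books   
Keyboard   | Kitchen 
Cable      | NULL    
Mouse      | Apparel 
Headphones | NULL    
Camera     | Apparel 


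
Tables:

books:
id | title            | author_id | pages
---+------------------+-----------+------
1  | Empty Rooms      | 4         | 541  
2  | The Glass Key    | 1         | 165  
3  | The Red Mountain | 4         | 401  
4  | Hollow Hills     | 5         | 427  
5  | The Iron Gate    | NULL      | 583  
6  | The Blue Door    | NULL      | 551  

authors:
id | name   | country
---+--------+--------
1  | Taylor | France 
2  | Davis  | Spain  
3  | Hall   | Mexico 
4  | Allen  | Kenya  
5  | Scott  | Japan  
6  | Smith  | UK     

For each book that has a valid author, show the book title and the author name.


INNER JOIN keeps only books rows whose author_id matches an id in authors. Walk through each book:
  - book 1 (Empty Rooms): author_id=4 -> matches Allen
  - book 2 (The Glass Key): author_id=1 -> matches Taylor
  - book 3 (The Red Mountain): author_id=4 -> matches Allen
  - book 4 (Hollow Hills): author_id=5 -> matches Scott
  - book 5 (The Iron Gate): author_id=NULL, no match -> dropped
  - book 6 (The Blue Door): author_id=NULL, no match -> dropped
So 2 of 6 rows are dropped.

SQL:
SELECT a.title, b.name AS author
FROM books a
INNER JOIN authors b ON a.author_id = b.id

Result:
title            | author
-----------------+-------
Empty Rooms      | Allen 
The Glass Key    | Taylor
The Red Mountain | Allen 
Hollow Hills     | Scott 


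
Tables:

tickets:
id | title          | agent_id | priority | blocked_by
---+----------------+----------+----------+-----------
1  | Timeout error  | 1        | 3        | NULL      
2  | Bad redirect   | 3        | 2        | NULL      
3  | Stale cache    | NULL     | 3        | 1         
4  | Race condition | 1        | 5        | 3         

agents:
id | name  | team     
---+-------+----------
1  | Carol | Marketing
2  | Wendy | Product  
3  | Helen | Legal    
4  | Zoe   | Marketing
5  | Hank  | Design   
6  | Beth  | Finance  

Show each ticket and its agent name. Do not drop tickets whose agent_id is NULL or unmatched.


LEFT JOIN keeps every row from tickets (the left table); where agent_id has no match in agents, the agent columns become NULL. Walk through each ticket:
  - ticket 1 (Timeout error): agent_id=1 -> matches Carol
  - ticket 2 (Bad redirect): agent_id=3 -> matches Helen
  - ticket 3 (Stale cache): agent_id=NULL, no match -> kept with NULL
  - ticket 4 (Race condition): agent_id=1 -> matches Carol
All 4 rows appear; 1 has NULL agent.

SQL:
SELECT a.title, b.name AS agent
FROM tickets a
LEFT JOIN agents b ON a.agent_id = b.id

Result:
title          | agent
---------------+------
Timeout error  | Carol
Bad redirect   | Helen
Stale cache    | NULL 
Race condition | Carol


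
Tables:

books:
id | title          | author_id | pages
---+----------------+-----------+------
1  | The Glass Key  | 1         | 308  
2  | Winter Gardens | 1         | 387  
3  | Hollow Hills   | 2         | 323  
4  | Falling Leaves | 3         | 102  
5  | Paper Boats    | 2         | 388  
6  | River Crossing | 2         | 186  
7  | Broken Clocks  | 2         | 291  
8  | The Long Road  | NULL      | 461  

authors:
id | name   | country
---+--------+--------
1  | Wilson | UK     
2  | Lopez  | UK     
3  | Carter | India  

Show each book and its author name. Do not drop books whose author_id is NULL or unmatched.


LEFT JOIN keeps every row from books (the left table); where author_id has no match in authors, the author columns become NULL. Walk through each book:
  - book 1 (The Glass Key): author_id=1 -> matches Wilson
  - book 2 (Winter Gardens): author_id=1 -> matches Wilson
  - book 3 (Hollow Hills): author_id=2 -> matches Lopez
  - book 4 (Falling Leaves): author_id=3 -> matches Carter
  - book 5 (Paper Boats): author_id=2 -> matches Lopez
  - book 6 (River Crossing): author_id=2 -> matches Lopez
  - book 7 (Broken Clocks): author_id=2 -> matches Lopez
  - book 8 (The Long Road): author_id=NULL, no match -> kept with NULL
All 8 rows appear; 1 has NULL author.

SQL:
SELECT a.title, b.name AS author
FROM books a
LEFT JOIN authors b ON a.author_id = b.id

Result:
title          | author
---------------+-------
The Glass Key  | Wilson
Winter Gardens | Wilson
Hollow Hills   | Lopez 
Falling Leaves | Carter
Paper Boats    | Lopez 
River Crossing | Lopez 
Broken Clocks  | Lopez 
The Long Road  | NULL  


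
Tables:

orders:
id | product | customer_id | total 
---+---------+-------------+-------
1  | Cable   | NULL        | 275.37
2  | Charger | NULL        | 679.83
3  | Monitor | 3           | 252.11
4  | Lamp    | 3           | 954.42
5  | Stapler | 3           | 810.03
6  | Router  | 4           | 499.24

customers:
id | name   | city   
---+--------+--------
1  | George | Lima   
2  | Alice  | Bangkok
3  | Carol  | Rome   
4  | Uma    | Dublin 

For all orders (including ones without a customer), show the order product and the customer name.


LEFT JOIN keeps every row from orders (the left table); where customer_id has no match in customers, the customer columns become NULL. Walk through each order:
  - order 1 (Cable): customer_id=NULL, no match -> kept with NULL
  - order 2 (Charger): customer_id=NULL, no match -> kept with NULL
  - order 3 (Monitor): customer_id=3 -> matches Carol
  - order 4 (Lamp): customer_id=3 -> matches Carol
  - order 5 (Stapler): customer_id=3 -> matches Carol
  - order 6 (Router): customer_id=4 -> matches Uma
All 6 rows appear; 2 have NULL customer.

SQL:
SELECT a.product, b.name AS customer
FROM orders a
LEFT JOIN customers b ON a.customer_id = b.id

Result:
product | customer
--------+---------
Cable   | NULL    
Charger | NULL    
Monitor | Carol   
Lamp    | Carol   
Stapler | Carol   
Router  | Uma     


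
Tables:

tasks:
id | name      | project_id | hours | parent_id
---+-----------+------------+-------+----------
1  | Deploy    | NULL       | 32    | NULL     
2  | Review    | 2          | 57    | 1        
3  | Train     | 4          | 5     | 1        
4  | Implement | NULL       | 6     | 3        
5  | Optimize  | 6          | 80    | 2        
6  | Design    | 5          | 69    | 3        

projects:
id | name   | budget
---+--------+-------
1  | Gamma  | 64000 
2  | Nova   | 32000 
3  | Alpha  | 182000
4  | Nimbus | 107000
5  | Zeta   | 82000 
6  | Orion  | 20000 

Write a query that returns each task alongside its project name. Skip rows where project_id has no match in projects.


INNER JOIN keeps only tasks rows whose project_id matches an id in projects. Walk through each task:
  - task 1 (Deploy): project_id=NULL, no match -> dropped
  - task 2 (Review): project_id=2 -> matches Nova
  - task 3 (Train): project_id=4 -> matches Nimbus
  - task 4 (Implement): project_id=NULL, no match -> dropped
  - task 5 (Optimize): project_id=6 -> matches Orion
  - task 6 (Design): project_id=5 -> matches Zeta
So 2 of 6 rows are dropped.

SQL:
SELECT a.name, b.name AS project
FROM tasks a
INNER JOIN projects b ON a.project_id = b.id

Result:
name     | project
---------+--------
Review   | Nova   
Train    | Nimbus 
Optimize | Orion  
Design   | Zeta   


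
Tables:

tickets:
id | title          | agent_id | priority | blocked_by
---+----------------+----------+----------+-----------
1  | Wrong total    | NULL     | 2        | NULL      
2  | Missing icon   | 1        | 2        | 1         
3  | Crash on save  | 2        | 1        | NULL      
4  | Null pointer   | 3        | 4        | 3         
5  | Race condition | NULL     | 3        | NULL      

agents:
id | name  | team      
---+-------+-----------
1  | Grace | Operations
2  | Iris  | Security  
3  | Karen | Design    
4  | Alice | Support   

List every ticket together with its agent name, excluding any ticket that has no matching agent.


INNER JOIN keeps only tickets rows whose agent_id matches an id in agents. Walk through each ticket:
  - ticket 1 (Wrong total): agent_id=NULL, no match -> dropped
  - ticket 2 (Missing icon): agent_id=1 -> matches Grace
  - ticket 3 (Crash on save): agent_id=2 -> matches Iris
  - ticket 4 (Null pointer): agent_id=3 -> matches Karen
  - ticket 5 (Race condition): agent_id=NULL, no match -> dropped
So 2 of 5 rows are dropped.

SQL:
SELECT a.title, b.name AS agent
FROM tickets a
INNER JOIN agents b ON a.agent_id = b.id

Result:
title         | agent
--------------+------
Missing icon  | Grace
Crash on save | Iris 
Null pointer  | Karen


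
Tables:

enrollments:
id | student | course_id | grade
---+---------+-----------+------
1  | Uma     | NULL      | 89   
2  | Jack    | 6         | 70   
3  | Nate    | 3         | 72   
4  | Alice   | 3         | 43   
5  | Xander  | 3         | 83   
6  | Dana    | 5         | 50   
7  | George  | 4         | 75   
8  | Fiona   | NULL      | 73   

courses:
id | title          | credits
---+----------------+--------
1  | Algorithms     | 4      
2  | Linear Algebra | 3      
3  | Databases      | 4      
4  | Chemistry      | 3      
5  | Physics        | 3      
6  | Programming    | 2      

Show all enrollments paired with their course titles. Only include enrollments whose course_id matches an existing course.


INNER JOIN keeps only enrollments rows whose course_id matches an id in courses. Walk through each enrollment:
  - enrollment 1 (Uma): course_id=NULL, no match -> dropped
  - enrollment 2 (Jack): course_id=6 -> matches Programming
  - enrollment 3 (Nate): course_id=3 -> matches Databases
  - enrollment 4 (Alice): course_id=3 -> matches Databases
  - enrollment 5 (Xander): course_id=3 -> matches Databases
  - enrollment 6 (Dana): course_id=5 -> matches Physics
  - enrollment 7 (George): course_id=4 -> matches Chemistry
  - enrollment 8 (Fiona): course_id=NULL, no match -> dropped
So 2 of 8 rows are dropped.

SQL:
SELECT a.student, b.title AS course
FROM enrollments a
INNER JOIN courses b ON a.course_id = b.id

Result:
student | course     
--------+------------
Jack    | Programming
Nate    | Databases  
Alice   | Databases  
Xander  | Databases  
Dana    | Physics    
George  | Chemistry  


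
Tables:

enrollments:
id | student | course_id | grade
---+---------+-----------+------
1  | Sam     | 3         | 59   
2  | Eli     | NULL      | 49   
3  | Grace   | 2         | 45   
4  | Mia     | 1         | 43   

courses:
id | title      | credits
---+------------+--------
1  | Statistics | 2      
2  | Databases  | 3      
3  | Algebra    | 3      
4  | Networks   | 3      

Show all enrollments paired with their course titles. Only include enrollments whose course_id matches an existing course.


INNER JOIN keeps only enrollments rows whose course_id matches an id in courses. Walk through each enrollment:
  - enrollment 1 (Sam): course_id=3 -> matches Algebra
  - enrollment 2 (Eli): course_id=NULL, no match -> dropped
  - enrollment 3 (Grace): course_id=2 -> matches Databases
  - enrollment 4 (Mia): course_id=1 -> matches Statistics
So 1 of 4 rows is dropped.

SQL:
SELECT a.student, b.title AS course
FROM enrollments a
INNER JOIN courses b ON a.course_id = b.id

Result:
student | course    
--------+-----------
Sam     | Algebra   
Grace   | Databases 
Mia     | Statistics


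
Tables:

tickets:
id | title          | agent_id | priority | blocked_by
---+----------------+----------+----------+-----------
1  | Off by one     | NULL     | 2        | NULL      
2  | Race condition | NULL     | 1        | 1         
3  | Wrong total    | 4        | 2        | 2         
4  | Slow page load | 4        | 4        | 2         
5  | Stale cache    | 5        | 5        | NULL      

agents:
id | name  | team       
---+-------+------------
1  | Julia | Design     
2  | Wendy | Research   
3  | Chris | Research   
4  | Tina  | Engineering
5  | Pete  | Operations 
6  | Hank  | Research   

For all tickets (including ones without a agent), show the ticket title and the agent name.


LEFT JOIN keeps every row from tickets (the left table); where agent_id has no match in agents, the agent columns become NULL. Walk through each ticket:
  - ticket 1 (Off by one): agent_id=NULL, no match -> kept with NULL
  - ticket 2 (Race condition): agent_id=NULL, no match -> kept with NULL
  - ticket 3 (Wrong total): agent_id=4 -> matches Tina
  - ticket 4 (Slow page load): agent_id=4 -> matches Tina
  - ticket 5 (Stale cache): agent_id=5 -> matches Pete
All 5 rows appear; 2 have NULL agent.

SQL:
SELECT a.title, b.name AS agent
FROM tickets a
LEFT JOIN agents b ON a.agent_id = b.id

Result:
title          | agent
---------------+------
Off by one     | NULL 
Race condition | NULL 
Wrong total    | Tina 
Slow page load | Tina 
Stale cache    | Pete 


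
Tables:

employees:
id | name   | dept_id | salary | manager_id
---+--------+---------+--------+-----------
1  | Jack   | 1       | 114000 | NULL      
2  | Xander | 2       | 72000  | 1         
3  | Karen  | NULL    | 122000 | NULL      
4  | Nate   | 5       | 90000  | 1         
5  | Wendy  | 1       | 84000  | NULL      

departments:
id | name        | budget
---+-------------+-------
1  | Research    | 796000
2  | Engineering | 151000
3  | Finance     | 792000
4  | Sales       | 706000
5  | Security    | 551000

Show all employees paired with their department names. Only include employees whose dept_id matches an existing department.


INNER JOIN keeps only employees rows whose dept_id matches an id in departments. Walk through each employee:
  - employee 1 (Jack): dept_id=1 -> matches Research
  - employee 2 (Xander): dept_id=2 -> matches Engineering
  - employee 3 (Karen): dept_id=NULL, no match -> dropped
  - employee 4 (Nate): dept_id=5 -> matches Security
  - employee 5 (Wendy): dept_id=1 -> matches Research
So 1 of 5 rows is dropped.

SQL:
SELECT a.name, b.name AS department
FROM employees a
INNER JOIN departments b ON a.dept_id = b.id

Result:
name   | department 
-------+------------
Jack   | Research   
Xander | Engineering
Nate   | Security   
Wendy  | Research   


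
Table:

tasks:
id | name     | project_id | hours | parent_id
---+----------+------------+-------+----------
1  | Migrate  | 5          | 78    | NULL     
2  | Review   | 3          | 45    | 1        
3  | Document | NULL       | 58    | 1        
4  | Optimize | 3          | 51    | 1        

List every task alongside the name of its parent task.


This is a self-join: tasks is joined to a second copy of itself, matching each row's parent_id to another row's id. Use LEFT JOIN so rows with parent_id=NULL are kept.
  - task 1 (Migrate): parent_id=NULL -> NULL
  - task 2 (Review): parent_id=1 -> Migrate
  - task 3 (Document): parent_id=1 -> Migrate
  - task 4 (Optimize): parent_id=1 -> Migrate

SQL:
SELECT a.name AS item, b.name AS parent
FROM tasks a
LEFT JOIN tasks b ON a.parent_id = b.id

Result:
item     | parent 
---------+--------
Migrate  | NULL   
Review   | Migrate
Document | Migrate
Optimize | Migrate


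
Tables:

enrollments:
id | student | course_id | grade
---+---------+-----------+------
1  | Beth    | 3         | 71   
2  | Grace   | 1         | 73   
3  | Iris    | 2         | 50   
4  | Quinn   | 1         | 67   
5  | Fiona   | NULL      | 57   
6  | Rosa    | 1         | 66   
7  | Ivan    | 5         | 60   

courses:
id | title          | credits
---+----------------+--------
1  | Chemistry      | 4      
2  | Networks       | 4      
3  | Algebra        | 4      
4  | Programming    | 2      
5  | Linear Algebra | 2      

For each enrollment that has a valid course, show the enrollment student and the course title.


INNER JOIN keeps only enrollments rows whose course_id matches an id in courses. Walk through each enrollment:
  - enrollment 1 (Beth): course_id=3 -> matches Algebra
  - enrollment 2 (Grace): course_id=1 -> matches Chemistry
  - enrollment 3 (Iris): course_id=2 -> matches Networks
  - enrollment 4 (Quinn): course_id=1 -> matches Chemistry
  - enrollment 5 (Fiona): course_id=NULL, no match -> dropped
  - enrollment 6 (Rosa): course_id=1 -> matches Chemistry
  - enrollment 7 (Ivan): course_id=5 -> matches Linear Algebra
So 1 of 7 rows is dropped.

SQL:
SELECT a.student, b.title AS course
FROM enrollments a
INNER JOIN courses b ON a.course_id = b.id

Result:
student | course        
--------+---------------
Beth    | Algebra       
Grace   | Chemistry     
Iris    | Networks      
Quinn   | Chemistry     
Rosa    | Chemistry     
Ivan    | Linear Algebra


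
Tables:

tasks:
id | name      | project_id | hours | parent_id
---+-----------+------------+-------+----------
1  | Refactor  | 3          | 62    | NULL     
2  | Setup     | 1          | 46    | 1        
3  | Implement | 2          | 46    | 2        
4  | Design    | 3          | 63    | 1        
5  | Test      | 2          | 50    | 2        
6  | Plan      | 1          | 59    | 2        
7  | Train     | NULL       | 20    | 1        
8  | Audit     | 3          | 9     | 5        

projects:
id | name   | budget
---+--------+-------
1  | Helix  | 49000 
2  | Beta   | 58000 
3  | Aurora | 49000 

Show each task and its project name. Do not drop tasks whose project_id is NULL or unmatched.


LEFT JOIN keeps every row from tasks (the left table); where project_id has no match in projects, the project columns become NULL. Walk through each task:
  - task 1 (Refactor): project_id=3 -> matches Aurora
  - task 2 (Setup): project_id=1 -> matches Helix
  - task 3 (Implement): project_id=2 -> matches Beta
  - task 4 (Design): project_id=3 -> matches Aurora
  - task 5 (Test): project_id=2 -> matches Beta
  - task 6 (Plan): project_id=1 -> matches Helix
  - task 7 (Train): project_id=NULL, no match -> kept with NULL
  - task 8 (Audit): project_id=3 -> matches Aurora
All 8 rows appear; 1 has NULL project.

SQL:
SELECT a.name, b.name AS project
FROM tasks a
LEFT JOIN projects b ON a.project_id = b.id

Result:
name      | project
----------+--------
Refactor  | Aurora 
Setup     | Helix  
Implement | Beta   
Design    | Aurora 
Test      | Beta   
Plan      | Helix  
Train     | NULL   
Audit     | Aurora 


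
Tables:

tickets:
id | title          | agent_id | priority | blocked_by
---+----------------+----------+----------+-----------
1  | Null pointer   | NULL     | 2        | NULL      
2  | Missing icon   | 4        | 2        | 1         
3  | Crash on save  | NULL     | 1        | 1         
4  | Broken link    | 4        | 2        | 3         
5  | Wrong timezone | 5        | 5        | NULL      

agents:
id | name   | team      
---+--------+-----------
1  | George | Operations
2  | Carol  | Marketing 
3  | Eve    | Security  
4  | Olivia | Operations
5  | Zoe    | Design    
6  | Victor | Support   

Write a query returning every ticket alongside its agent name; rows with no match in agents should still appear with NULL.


LEFT JOIN keeps every row from tickets (the left table); where agent_id has no match in agents, the agent columns become NULL. Walk through each ticket:
  - ticket 1 (Null pointer): agent_id=NULL, no match -> kept with NULL
  - ticket 2 (Missing icon): agent_id=4 -> matches Olivia
  - ticket 3 (Crash on save): agent_id=NULL, no match -> kept with NULL
  - ticket 4 (Broken link): agent_id=4 -> matches Olivia
  - ticket 5 (Wrong timezone): agent_id=5 -> matches Zoe
All 5 rows appear; 2 have NULL agent.

SQL:
SELECT a.title, b.name AS agent
FROM tickets a
LEFT JOIN agents b ON a.agent_id = b.id

Result:
title          | agent 
---------------+-------
Null pointer   | NULL  
Missing icon   | Olivia
Crash on save  | NULL  
Broken link    | Olivia
Wrong timezone | Zoe   


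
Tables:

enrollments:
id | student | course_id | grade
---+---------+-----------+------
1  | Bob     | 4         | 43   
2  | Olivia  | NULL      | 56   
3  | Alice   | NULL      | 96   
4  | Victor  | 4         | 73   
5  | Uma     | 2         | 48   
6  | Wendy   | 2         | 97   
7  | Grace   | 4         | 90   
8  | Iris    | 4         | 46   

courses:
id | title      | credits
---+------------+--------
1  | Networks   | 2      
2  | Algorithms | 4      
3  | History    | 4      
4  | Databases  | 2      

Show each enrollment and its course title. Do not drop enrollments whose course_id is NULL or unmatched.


LEFT JOIN keeps every row from enrollments (the left table); where course_id has no match in courses, the course columns become NULL. Walk through each enrollment:
  - enrollment 1 (Bob): course_id=4 -> matches Databases
  - enrollment 2 (Olivia): course_id=NULL, no match -> kept with NULL
  - enrollment 3 (Alice): course_id=NULL, no match -> kept with NULL
  - enrollment 4 (Victor): course_id=4 -> matches Databases
  - enrollment 5 (Uma): course_id=2 -> matches Algorithms
  - enrollment 6 (Wendy): course_id=2 -> matches Algorithms
  - enrollment 7 (Grace): course_id=4 -> matches Databases
  - enrollment 8 (Iris): course_id=4 -> matches Databases
All 8 rows appear; 2 have NULL course.

SQL:
SELECT a.student, b.title AS course
FROM enrollments a
LEFT JOIN courses b ON a.course_id = b.id

Result:
student | course    
--------+-----------
Bob     | Databases 
Olivia  | NULL      
Alice   | NULL      
Victor  | Databases 
Uma     | Algorithms
Wendy   | Algorithms
Grace   | Databases 
Iris    | Databases 


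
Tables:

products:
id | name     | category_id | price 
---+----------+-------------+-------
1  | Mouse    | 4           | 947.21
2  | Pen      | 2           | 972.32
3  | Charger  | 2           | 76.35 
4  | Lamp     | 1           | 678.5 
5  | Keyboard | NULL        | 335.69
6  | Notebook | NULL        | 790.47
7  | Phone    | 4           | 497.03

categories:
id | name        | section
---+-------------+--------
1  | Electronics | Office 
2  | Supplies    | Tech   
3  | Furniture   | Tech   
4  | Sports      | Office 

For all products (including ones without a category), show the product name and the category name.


LEFT JOIN keeps every row from products (the left table); where category_id has no match in categories, the category columns become NULL. Walk through each product:
  - product 1 (Mouse): category_id=4 -> matches Sports
  - product 2 (Pen): category_id=2 -> matches Supplies
  - product 3 (Charger): category_id=2 -> matches Supplies
  - product 4 (Lamp): category_id=1 -> matches Electronics
  - product 5 (Keyboard): category_id=NULL, no match -> kept with NULL
  - product 6 (Notebook): category_id=NULL, no match -> kept with NULL
  - product 7 (Phone): category_id=4 -> matches Sports
All 7 rows appear; 2 have NULL category.

SQL:
SELECT a.name, b.name AS category
FROM products a
LEFT JOIN categories b ON a.category_id = b.id

Result:
name     | category   
---------+------------
Mouse    | Sports     
Pen      | Supplies   
Charger  | Supplies   
Lamp     | Electronics
Keyboard | NULL       
Notebook | NULL       
Phone    | Sports     


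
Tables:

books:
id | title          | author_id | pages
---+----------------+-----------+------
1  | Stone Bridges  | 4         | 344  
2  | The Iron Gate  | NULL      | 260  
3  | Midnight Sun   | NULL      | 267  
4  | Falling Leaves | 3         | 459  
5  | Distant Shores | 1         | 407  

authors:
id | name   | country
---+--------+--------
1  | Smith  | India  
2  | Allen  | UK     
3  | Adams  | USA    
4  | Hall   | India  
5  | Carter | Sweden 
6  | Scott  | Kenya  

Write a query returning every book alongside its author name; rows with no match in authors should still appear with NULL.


LEFT JOIN keeps every row from books (the left table); where author_id has no match in authors, the author columns become NULL. Walk through each book:
  - book 1 (Stone Bridges): author_id=4 -> matches Hall
  - book 2 (The Iron Gate): author_id=NULL, no match -> kept with NULL
  - book 3 (Midnight Sun): author_id=NULL, no match -> kept with NULL
  - book 4 (Falling Leaves): author_id=3 -> matches Adams
  - book 5 (Distant Shores): author_id=1 -> matches Smith
All 5 rows appear; 2 have NULL author.

SQL:
SELECT a.title, b.name AS author
FROM books a
LEFT JOIN authors b ON a.author_id = b.id

Result:
title          | author
---------------+-------
Stone Bridges  | Hall  
The Iron Gate  | NULL  
Midnight Sun   | NULL  
Falling Leaves | Adams 
Distant Shores | Smith 


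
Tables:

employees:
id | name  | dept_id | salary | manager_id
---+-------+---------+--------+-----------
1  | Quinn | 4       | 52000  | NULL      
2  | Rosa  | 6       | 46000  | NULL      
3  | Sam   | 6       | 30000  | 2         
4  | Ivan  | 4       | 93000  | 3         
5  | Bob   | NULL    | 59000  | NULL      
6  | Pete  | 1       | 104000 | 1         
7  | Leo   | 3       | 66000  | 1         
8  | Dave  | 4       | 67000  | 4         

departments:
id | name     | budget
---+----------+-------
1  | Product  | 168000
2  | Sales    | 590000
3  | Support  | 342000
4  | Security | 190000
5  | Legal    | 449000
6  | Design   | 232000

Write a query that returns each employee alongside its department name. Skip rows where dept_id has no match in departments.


INNER JOIN keeps only employees rows whose dept_id matches an id in departments. Walk through each employee:
  - employee 1 (Quinn): dept_id=4 -> matches Security
  - employee 2 (Rosa): dept_id=6 -> matches Design
  - employee 3 (Sam): dept_id=6 -> matches Design
  - employee 4 (Ivan): dept_id=4 -> matches Security
  - employee 5 (Bob): dept_id=NULL, no match -> dropped
  - employee 6 (Pete): dept_id=1 -> matches Product
  - employee 7 (Leo): dept_id=3 -> matches Support
  - employee 8 (Dave): dept_id=4 -> matches Security
So 1 of 8 rows is dropped.

SQL:
SELECT a.name, b.name AS department
FROM employees a
INNER JOIN departments b ON a.dept_id = b.id

Result:
name  | department
------+-----------
Quinn | Security  
Rosa  | Design    
Sam   | Design    
Ivan  | Security  
Pete  | Product   
Leo   | Support   
Dave  | Security  


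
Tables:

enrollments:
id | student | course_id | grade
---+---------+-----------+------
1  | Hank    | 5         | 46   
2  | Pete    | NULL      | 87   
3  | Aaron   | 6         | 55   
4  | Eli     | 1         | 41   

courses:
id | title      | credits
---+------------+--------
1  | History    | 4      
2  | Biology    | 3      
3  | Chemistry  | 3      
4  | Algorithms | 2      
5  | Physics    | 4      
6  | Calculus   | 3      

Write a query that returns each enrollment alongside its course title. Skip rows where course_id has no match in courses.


INNER JOIN keeps only enrollments rows whose course_id matches an id in courses. Walk through each enrollment:
  - enrollment 1 (Hank): course_id=5 -> matches Physics
  - enrollment 2 (Pete): course_id=NULL, no match -> dropped
  - enrollment 3 (Aaron): course_id=6 -> matches Calculus
  - enrollment 4 (Eli): course_id=1 -> matches History
So 1 of 4 rows is dropped.

SQL:
SELECT a.student, b.title AS course
FROM enrollments a
INNER JOIN courses b ON a.course_id = b.id

Result:
student | course  
--------+---------
Hank    | Physics 
Aaron   | Calculus
Eli     | History 


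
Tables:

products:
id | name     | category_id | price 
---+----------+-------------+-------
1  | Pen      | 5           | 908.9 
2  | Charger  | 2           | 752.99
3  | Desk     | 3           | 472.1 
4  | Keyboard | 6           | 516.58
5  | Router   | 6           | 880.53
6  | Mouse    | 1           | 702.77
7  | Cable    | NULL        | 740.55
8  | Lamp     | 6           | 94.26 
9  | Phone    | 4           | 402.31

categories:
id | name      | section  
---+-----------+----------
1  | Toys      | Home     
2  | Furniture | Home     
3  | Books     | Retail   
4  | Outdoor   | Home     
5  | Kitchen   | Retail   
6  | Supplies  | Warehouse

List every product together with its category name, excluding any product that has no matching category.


INNER JOIN keeps only products rows whose category_id matches an id in categories. Walk through each product:
  - product 1 (Pen): category_id=5 -> matches Kitchen
  - product 2 (Charger): category_id=2 -> matches Furniture
  - product 3 (Desk): category_id=3 -> matches Books
  - product 4 (Keyboard): category_id=6 -> matches Supplies
  - product 5 (Router): category_id=6 -> matches Supplies
  - product 6 (Mouse): category_id=1 -> matches Toys
  - product 7 (Cable): category_id=NULL, no match -> dropped
  - product 8 (Lamp): category_id=6 -> matches Supplies
  - product 9 (Phone): category_id=4 -> matches Outdoor
So 1 of 9 rows is dropped.

SQL:
SELECT a.name, b.name AS category
FROM products a
INNER JOIN categories b ON a.category_id = b.id

Result:
name     | category 
---------+----------
Pen      | Kitchen  
Charger  | Furniture
Desk     | Books    
Keyboard | Supplies 
Router   | Supplies 
Mouse    | Toys     
Lamp     | Supplies 
Phone    | Outdoor  


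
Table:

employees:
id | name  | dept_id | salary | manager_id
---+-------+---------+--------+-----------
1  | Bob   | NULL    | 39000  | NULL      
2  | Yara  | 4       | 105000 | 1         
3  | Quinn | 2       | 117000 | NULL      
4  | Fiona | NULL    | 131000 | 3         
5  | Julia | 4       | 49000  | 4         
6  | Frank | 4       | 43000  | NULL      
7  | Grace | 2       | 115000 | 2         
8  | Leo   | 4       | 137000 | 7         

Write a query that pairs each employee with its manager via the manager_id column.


This is a self-join: employees is joined to a second copy of itself, matching each row's manager_id to another row's id. Use LEFT JOIN so rows with manager_id=NULL are kept.
  - employee 1 (Bob): manager_id=NULL -> NULL
  - employee 2 (Yara): manager_id=1 -> Bob
  - employee 3 (Quinn): manager_id=NULL -> NULL
  - employee 4 (Fiona): manager_id=3 -> Quinn
  - employee 5 (Julia): manager_id=4 -> Fiona
  - employee 6 (Frank): manager_id=NULL -> NULL
  - employee 7 (Grace): manager_id=2 -> Yara
  - employee 8 (Leo): manager_id=7 -> Grace

SQL:
SELECT a.name AS item, b.name AS manager
FROM employees a
LEFT JOIN employees b ON a.manager_id = b.id

Result:
item  | manager
------+--------
Bob   | NULL   
Yara  | Bob    
Quinn | NULL   
Fiona | Quinn  
Julia | Fiona  
Frank | NULL   
Grace | Yara   
Leo   | Grace  


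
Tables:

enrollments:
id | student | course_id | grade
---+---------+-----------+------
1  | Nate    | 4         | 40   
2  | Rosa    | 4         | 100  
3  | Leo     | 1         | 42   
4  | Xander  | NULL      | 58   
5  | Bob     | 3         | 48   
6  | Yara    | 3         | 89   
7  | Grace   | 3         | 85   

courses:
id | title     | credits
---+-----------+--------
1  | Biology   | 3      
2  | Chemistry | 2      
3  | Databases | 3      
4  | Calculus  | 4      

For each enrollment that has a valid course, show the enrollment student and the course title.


INNER JOIN keeps only enrollments rows whose course_id matches an id in courses. Walk through each enrollment:
  - enrollment 1 (Nate): course_id=4 -> matches Calculus
  - enrollment 2 (Rosa): course_id=4 -> matches Calculus
  - enrollment 3 (Leo): course_id=1 -> matches Biology
  - enrollment 4 (Xander): course_id=NULL, no match -> dropped
  - enrollment 5 (Bob): course_id=3 -> matches Databases
  - enrollment 6 (Yara): course_id=3 -> matches Databases
  - enrollment 7 (Grace): course_id=3 -> matches Databases
So 1 of 7 rows is dropped.

SQL:
SELECT a.student, b.title AS course
FROM enrollments a
INNER JOIN courses b ON a.course_id = b.id

Result:
student | course   
--------+----------
Nate    | Calculus 
Rosa    | Calculus 
Leo     | Biology  
Bob     | Databases
Yara    | Databases
Grace   | Databases


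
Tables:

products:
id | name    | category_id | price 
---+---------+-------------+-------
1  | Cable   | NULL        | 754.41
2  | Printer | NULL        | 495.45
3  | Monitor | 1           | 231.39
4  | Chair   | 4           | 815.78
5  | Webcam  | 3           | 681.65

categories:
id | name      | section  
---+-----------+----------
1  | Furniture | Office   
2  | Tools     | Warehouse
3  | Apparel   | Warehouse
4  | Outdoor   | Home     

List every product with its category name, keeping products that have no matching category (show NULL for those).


LEFT JOIN keeps every row from products (the left table); where category_id has no match in categories, the category columns become NULL. Walk through each product:
  - product 1 (Cable): category_id=NULL, no match -> kept with NULL
  - product 2 (Printer): category_id=NULL, no match -> kept with NULL
  - product 3 (Monitor): category_id=1 -> matches Furniture
  - product 4 (Chair): category_id=4 -> matches Outdoor
  - product 5 (Webcam): category_id=3 -> matches Apparel
All 5 rows appear; 2 have NULL category.

SQL:
SELECT a.name, b.name AS category
FROM products a
LEFT JOIN categories b ON a.category_id = b.id

Result:
name    | category 
--------+----------
Cable   | NULL     
Printer | NULL     
Monitor | Furniture
Chair   | Outdoor  
Webcam  | Apparel  


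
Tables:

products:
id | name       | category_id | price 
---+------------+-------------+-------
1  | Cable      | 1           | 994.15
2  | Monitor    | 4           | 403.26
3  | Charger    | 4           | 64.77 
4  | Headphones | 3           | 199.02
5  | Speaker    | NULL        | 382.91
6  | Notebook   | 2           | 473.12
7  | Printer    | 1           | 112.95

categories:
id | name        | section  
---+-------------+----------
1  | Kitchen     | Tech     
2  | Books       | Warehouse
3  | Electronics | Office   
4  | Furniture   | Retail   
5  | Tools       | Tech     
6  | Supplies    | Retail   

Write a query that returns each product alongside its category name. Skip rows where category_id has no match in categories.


INNER JOIN keeps only products rows whose category_id matches an id in categories. Walk through each product:
  - product 1 (Cable): category_id=1 -> matches Kitchen
  - product 2 (Monitor): category_id=4 -> matches Furniture
  - product 3 (Charger): category_id=4 -> matches Furniture
  - product 4 (Headphones): category_id=3 -> matches Electronics
  - product 5 (Speaker): category_id=NULL, no match -> dropped
  - product 6 (Notebook): category_id=2 -> matches Books
  - product 7 (Printer): category_id=1 -> matches Kitchen
So 1 of 7 rows is dropped.

SQL:
SELECT a.name, b.name AS category
FROM products a
INNER JOIN categories b ON a.category_id = b.id

Result:
name       | category   
-----------+------------
Cable      | Kitchen    
Monitor    | Furniture  
Charger    | Furniture  
Headphones | Electronics
Notebook   | Books      
Printer    | Kitchen    
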